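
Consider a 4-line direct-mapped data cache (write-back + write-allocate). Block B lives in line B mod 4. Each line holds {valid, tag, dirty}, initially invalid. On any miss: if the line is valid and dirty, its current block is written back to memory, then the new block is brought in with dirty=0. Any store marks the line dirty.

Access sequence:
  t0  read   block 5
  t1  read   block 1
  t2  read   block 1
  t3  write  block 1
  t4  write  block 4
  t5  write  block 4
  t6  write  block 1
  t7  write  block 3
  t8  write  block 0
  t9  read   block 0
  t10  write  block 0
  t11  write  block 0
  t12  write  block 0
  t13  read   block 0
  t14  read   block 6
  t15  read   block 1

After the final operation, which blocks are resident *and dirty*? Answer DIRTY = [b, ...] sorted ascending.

DIRTY = [0, 1, 3]

  0 | R B5 → L1 miss [-]
  1 | R B1 → L1 miss [-]
  2 | R B1 → L1 hit [-]
  3 | W B1 → L1 hit [D]
  4 | W B4 → L0 miss [D]
  5 | W B4 → L0 hit [D]
  6 | W B1 → L1 hit [D]
  7 | W B3 → L3 miss [D]
  8 | W B0 → L0 miss wb→B4 [D]
  9 | R B0 → L0 hit [D]
  10 | W B0 → L0 hit [D]
  11 | W B0 → L0 hit [D]
  12 | W B0 → L0 hit [D]
  13 | R B0 → L0 hit [D]
  14 | R B6 → L2 miss [-]
  15 | R B1 → L1 hit [D]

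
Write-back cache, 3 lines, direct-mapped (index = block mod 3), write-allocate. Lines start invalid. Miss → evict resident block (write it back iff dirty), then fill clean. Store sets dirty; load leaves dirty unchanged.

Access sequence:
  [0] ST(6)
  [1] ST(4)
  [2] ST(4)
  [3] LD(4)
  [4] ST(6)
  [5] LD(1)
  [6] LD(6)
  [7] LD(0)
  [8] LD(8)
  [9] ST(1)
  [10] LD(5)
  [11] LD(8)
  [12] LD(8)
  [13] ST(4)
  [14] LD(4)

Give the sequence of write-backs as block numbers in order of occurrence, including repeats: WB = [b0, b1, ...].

WB = [4, 6, 1]

0: W B6 → L0 miss [D]
1: W B4 → L1 miss [D]
2: W B4 → L1 hit [D]
3: R B4 → L1 hit [D]
4: W B6 → L0 hit [D]
5: R B1 → L1 miss wb→B4 [-]
6: R B6 → L0 hit [D]
7: R B0 → L0 miss wb→B6 [-]
8: R B8 → L2 miss [-]
9: W B1 → L1 hit [D]
10: R B5 → L2 miss [-]
11: R B8 → L2 miss [-]
12: R B8 → L2 hit [-]
13: W B4 → L1 miss wb→B1 [D]
14: R B4 → L1 hit [D]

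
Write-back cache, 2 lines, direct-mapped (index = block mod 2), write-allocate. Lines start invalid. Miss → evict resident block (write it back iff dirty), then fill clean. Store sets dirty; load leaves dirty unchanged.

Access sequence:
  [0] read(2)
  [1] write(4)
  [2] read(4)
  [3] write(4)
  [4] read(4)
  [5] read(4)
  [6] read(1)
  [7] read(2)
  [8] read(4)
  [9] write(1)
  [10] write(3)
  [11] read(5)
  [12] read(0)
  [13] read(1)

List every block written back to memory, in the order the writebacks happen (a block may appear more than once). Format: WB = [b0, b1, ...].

WB = [4, 1, 3]

0: R B2 -> L0 miss  d=-]
1: W B4 -> L0 miss  d=D]
2: R B4 -> L0 hit  d=D]
3: W B4 -> L0 hit  d=D]
4: R B4 -> L0 hit  d=D]
5: R B4 -> L0 hit  d=D]
6: R B1 -> L1 miss  d=-]
7: R B2 -> L0 miss wb->B4  d=-]
8: R B4 -> L0 miss  d=-]
9: W B1 -> L1 hit  d=D]
10: W B3 -> L1 miss wb->B1  d=D]
11: R B5 -> L1 miss wb->B3  d=-]
12: R B0 -> L0 miss  d=-]
13: R B1 -> L1 miss  d=-]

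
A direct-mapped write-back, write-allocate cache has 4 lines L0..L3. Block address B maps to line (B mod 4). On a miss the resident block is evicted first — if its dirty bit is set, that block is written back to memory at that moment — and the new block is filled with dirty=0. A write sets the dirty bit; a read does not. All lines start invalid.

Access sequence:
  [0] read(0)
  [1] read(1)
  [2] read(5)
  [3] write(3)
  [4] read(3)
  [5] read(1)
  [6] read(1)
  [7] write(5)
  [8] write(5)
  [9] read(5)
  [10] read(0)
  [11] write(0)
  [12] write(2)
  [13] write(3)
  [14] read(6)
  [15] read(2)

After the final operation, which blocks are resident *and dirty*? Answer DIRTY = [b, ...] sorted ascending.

  0 | R B0 → L0 miss [-]
  1 | R B1 → L1 miss [-]
  2 | R B5 → L1 miss [-]
  3 | W B3 → L3 miss [D]
  4 | R B3 → L3 hit [D]
  5 | R B1 → L1 miss [-]
  6 | R B1 → L1 hit [-]
  7 | W B5 → L1 miss [D]
  8 | W B5 → L1 hit [D]
  9 | R B5 → L1 hit [D]
  10 | R B0 → L0 hit [-]
  11 | W B0 → L0 hit [D]
  12 | W B2 → L2 miss [D]
  13 | W B3 → L3 hit [D]
  14 | R B6 → L2 miss wb→B2 [-]
  15 | R B2 → L2 miss [-]

DIRTY = [0, 3, 5]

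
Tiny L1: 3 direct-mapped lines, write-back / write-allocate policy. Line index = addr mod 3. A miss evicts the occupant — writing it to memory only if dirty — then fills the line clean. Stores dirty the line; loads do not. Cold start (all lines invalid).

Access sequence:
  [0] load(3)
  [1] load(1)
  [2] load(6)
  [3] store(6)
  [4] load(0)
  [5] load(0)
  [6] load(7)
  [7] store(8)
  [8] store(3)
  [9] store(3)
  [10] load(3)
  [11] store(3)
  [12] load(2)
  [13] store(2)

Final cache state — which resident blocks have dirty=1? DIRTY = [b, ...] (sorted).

DIRTY = [2, 3]

  0 | R B3 → L0 miss [-]
  1 | R B1 → L1 miss [-]
  2 | R B6 → L0 miss [-]
  3 | W B6 → L0 hit [D]
  4 | R B0 → L0 miss wb→B6 [-]
  5 | R B0 → L0 hit [-]
  6 | R B7 → L1 miss [-]
  7 | W B8 → L2 miss [D]
  8 | W B3 → L0 miss [D]
  9 | W B3 → L0 hit [D]
  10 | R B3 → L0 hit [D]
  11 | W B3 → L0 hit [D]
  12 | R B2 → L2 miss wb→B8 [-]
  13 | W B2 → L2 hit [D]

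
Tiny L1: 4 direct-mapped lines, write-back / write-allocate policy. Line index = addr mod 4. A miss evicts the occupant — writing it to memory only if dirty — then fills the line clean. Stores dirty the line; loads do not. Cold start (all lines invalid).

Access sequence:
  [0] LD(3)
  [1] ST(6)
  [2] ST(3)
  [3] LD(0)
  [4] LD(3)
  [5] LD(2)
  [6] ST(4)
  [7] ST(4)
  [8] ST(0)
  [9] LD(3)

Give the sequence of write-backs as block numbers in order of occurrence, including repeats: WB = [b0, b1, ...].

0: R B3 → L3 miss [-]
1: W B6 → L2 miss [D]
2: W B3 → L3 hit [D]
3: R B0 → L0 miss [-]
4: R B3 → L3 hit [D]
5: R B2 → L2 miss wb→B6 [-]
6: W B4 → L0 miss [D]
7: W B4 → L0 hit [D]
8: W B0 → L0 miss wb→B4 [D]
9: R B3 → L3 hit [D]

WB = [6, 4]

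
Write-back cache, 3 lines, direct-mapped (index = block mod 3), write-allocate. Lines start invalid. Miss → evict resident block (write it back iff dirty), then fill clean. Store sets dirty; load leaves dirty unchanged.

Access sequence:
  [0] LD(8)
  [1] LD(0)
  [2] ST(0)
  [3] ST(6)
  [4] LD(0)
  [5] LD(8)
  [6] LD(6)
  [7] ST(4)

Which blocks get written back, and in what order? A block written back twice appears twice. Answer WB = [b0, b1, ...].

WB = [0, 6]

0: R B8 -> L2 miss  d=-]
1: R B0 -> L0 miss  d=-]
2: W B0 -> L0 hit  d=D]
3: W B6 -> L0 miss wb->B0  d=D]
4: R B0 -> L0 miss wb->B6  d=-]
5: R B8 -> L2 hit  d=-]
6: R B6 -> L0 miss  d=-]
7: W B4 -> L1 miss  d=D]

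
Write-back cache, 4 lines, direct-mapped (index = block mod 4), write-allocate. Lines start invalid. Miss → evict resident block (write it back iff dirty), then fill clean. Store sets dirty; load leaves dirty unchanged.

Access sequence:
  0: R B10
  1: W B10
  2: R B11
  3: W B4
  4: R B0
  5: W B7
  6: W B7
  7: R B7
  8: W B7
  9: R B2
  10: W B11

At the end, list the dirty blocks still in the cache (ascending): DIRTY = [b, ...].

DIRTY = [11]

0: R B10 → L2 miss [-]
1: W B10 → L2 hit [D]
2: R B11 → L3 miss [-]
3: W B4 → L0 miss [D]
4: R B0 → L0 miss wb→B4 [-]
5: W B7 → L3 miss [D]
6: W B7 → L3 hit [D]
7: R B7 → L3 hit [D]
8: W B7 → L3 hit [D]
9: R B2 → L2 miss wb→B10 [-]
10: W B11 → L3 miss wb→B7 [D]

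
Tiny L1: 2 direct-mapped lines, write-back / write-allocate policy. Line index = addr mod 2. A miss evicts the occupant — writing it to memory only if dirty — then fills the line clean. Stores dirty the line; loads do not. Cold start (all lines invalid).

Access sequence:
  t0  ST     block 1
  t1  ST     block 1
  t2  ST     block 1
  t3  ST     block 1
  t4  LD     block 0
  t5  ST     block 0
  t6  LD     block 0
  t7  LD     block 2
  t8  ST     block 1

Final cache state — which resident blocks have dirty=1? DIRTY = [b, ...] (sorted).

DIRTY = [1]

0: W B1 -> L1 miss  d=D]
1: W B1 -> L1 hit  d=D]
2: W B1 -> L1 hit  d=D]
3: W B1 -> L1 hit  d=D]
4: R B0 -> L0 miss  d=-]
5: W B0 -> L0 hit  d=D]
6: R B0 -> L0 hit  d=D]
7: R B2 -> L0 miss wb->B0  d=-]
8: W B1 -> L1 hit  d=D]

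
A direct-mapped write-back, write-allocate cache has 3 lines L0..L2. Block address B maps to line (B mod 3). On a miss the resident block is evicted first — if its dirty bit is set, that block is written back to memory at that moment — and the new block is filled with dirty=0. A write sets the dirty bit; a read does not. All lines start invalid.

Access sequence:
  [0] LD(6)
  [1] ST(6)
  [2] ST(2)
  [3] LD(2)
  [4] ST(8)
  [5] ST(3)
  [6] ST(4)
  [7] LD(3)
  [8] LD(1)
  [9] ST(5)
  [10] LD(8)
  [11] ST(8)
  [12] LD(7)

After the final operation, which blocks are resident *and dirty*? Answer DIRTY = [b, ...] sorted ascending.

0: R B6 → L0 miss [-]
1: W B6 → L0 hit [D]
2: W B2 → L2 miss [D]
3: R B2 → L2 hit [D]
4: W B8 → L2 miss wb→B2 [D]
5: W B3 → L0 miss wb→B6 [D]
6: W B4 → L1 miss [D]
7: R B3 → L0 hit [D]
8: R B1 → L1 miss wb→B4 [-]
9: W B5 → L2 miss wb→B8 [D]
10: R B8 → L2 miss wb→B5 [-]
11: W B8 → L2 hit [D]
12: R B7 → L1 miss [-]

DIRTY = [3, 8]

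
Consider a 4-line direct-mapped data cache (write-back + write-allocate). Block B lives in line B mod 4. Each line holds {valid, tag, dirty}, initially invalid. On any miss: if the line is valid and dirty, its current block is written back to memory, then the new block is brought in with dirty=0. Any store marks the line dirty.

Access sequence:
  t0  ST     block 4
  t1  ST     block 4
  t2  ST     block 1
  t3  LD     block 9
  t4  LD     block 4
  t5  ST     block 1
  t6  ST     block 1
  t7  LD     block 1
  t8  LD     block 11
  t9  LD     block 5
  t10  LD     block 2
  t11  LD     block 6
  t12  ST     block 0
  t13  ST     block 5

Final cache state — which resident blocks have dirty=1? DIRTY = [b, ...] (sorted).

DIRTY = [0, 5]

0: W B4 → L0 miss [D]
1: W B4 → L0 hit [D]
2: W B1 → L1 miss [D]
3: R B9 → L1 miss wb→B1 [-]
4: R B4 → L0 hit [D]
5: W B1 → L1 miss [D]
6: W B1 → L1 hit [D]
7: R B1 → L1 hit [D]
8: R B11 → L3 miss [-]
9: R B5 → L1 miss wb→B1 [-]
10: R B2 → L2 miss [-]
11: R B6 → L2 miss [-]
12: W B0 → L0 miss wb→B4 [D]
13: W B5 → L1 hit [D]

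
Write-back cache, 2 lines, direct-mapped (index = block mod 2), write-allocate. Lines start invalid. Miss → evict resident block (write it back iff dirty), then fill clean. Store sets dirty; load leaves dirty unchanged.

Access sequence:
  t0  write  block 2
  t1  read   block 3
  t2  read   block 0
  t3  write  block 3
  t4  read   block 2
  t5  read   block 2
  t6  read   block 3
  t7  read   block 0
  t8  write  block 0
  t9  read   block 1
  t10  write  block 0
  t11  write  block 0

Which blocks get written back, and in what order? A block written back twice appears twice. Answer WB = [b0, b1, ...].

0: W B2 -> L0 miss  d=D]
1: R B3 -> L1 miss  d=-]
2: R B0 -> L0 miss wb->B2  d=-]
3: W B3 -> L1 hit  d=D]
4: R B2 -> L0 miss  d=-]
5: R B2 -> L0 hit  d=-]
6: R B3 -> L1 hit  d=D]
7: R B0 -> L0 miss  d=-]
8: W B0 -> L0 hit  d=D]
9: R B1 -> L1 miss wb->B3  d=-]
10: W B0 -> L0 hit  d=D]
11: W B0 -> L0 hit  d=D]

WB = [2, 3]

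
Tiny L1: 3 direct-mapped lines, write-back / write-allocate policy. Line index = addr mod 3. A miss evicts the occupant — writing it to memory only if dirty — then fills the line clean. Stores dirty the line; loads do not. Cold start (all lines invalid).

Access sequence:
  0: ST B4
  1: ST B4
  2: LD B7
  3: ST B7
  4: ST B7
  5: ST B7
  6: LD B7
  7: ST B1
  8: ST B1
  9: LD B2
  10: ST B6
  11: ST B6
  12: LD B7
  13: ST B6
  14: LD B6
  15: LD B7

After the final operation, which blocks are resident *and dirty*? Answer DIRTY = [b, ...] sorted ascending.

DIRTY = [6]

  0 | W B4 → L1 miss [D]
  1 | W B4 → L1 hit [D]
  2 | R B7 → L1 miss wb→B4 [-]
  3 | W B7 → L1 hit [D]
  4 | W B7 → L1 hit [D]
  5 | W B7 → L1 hit [D]
  6 | R B7 → L1 hit [D]
  7 | W B1 → L1 miss wb→B7 [D]
  8 | W B1 → L1 hit [D]
  9 | R B2 → L2 miss [-]
  10 | W B6 → L0 miss [D]
  11 | W B6 → L0 hit [D]
  12 | R B7 → L1 miss wb→B1 [-]
  13 | W B6 → L0 hit [D]
  14 | R B6 → L0 hit [D]
  15 | R B7 → L1 hit [-]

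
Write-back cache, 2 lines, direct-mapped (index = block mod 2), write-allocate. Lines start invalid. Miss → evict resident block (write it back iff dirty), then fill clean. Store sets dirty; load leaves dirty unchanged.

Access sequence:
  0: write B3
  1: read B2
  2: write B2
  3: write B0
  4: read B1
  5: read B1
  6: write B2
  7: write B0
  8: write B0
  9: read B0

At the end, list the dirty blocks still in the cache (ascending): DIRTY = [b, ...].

0: W B3 → L1 miss [D]
1: R B2 → L0 miss [-]
2: W B2 → L0 hit [D]
3: W B0 → L0 miss wb→B2 [D]
4: R B1 → L1 miss wb→B3 [-]
5: R B1 → L1 hit [-]
6: W B2 → L0 miss wb→B0 [D]
7: W B0 → L0 miss wb→B2 [D]
8: W B0 → L0 hit [D]
9: R B0 → L0 hit [D]

DIRTY = [0]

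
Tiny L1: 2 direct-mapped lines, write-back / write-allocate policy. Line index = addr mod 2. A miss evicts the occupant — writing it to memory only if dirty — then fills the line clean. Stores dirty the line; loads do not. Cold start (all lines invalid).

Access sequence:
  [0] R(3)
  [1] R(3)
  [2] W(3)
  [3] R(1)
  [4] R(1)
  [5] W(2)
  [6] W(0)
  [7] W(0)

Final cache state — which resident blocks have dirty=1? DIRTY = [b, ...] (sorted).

0: R B3 -> L1 miss  d=-]
1: R B3 -> L1 hit  d=-]
2: W B3 -> L1 hit  d=D]
3: R B1 -> L1 miss wb->B3  d=-]
4: R B1 -> L1 hit  d=-]
5: W B2 -> L0 miss  d=D]
6: W B0 -> L0 miss wb->B2  d=D]
7: W B0 -> L0 hit  d=D]

DIRTY = [0]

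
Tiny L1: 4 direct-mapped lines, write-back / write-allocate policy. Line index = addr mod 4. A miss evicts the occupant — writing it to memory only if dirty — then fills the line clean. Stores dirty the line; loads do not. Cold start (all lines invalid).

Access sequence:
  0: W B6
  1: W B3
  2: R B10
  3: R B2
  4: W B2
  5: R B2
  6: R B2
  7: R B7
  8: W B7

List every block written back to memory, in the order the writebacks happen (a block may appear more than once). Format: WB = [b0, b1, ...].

WB = [6, 3]

0: W B6 → L2 miss [D]
1: W B3 → L3 miss [D]
2: R B10 → L2 miss wb→B6 [-]
3: R B2 → L2 miss [-]
4: W B2 → L2 hit [D]
5: R B2 → L2 hit [D]
6: R B2 → L2 hit [D]
7: R B7 → L3 miss wb→B3 [-]
8: W B7 → L3 hit [D]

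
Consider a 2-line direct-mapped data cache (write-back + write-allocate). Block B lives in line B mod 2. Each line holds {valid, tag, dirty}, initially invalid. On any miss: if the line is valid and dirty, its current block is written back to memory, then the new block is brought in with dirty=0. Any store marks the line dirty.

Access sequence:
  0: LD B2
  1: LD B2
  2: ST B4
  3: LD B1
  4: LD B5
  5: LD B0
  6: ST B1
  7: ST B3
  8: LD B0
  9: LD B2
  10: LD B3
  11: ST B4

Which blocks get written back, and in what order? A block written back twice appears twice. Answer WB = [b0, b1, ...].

0: R B2 -> L0 miss  d=-]
1: R B2 -> L0 hit  d=-]
2: W B4 -> L0 miss  d=D]
3: R B1 -> L1 miss  d=-]
4: R B5 -> L1 miss  d=-]
5: R B0 -> L0 miss wb->B4  d=-]
6: W B1 -> L1 miss  d=D]
7: W B3 -> L1 miss wb->B1  d=D]
8: R B0 -> L0 hit  d=-]
9: R B2 -> L0 miss  d=-]
10: R B3 -> L1 hit  d=D]
11: W B4 -> L0 miss  d=D]

WB = [4, 1]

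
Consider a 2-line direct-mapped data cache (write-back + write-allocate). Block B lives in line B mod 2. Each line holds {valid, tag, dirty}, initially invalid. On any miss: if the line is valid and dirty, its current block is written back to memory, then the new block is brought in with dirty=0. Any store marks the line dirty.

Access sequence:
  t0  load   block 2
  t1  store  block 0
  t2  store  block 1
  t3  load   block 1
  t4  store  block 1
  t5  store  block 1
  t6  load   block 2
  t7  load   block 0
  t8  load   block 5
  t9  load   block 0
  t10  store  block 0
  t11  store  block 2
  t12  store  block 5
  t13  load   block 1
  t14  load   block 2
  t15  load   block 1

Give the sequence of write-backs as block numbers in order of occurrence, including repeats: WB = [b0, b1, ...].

WB = [0, 1, 0, 5]

0: R B2 -> L0 miss  d=-]
1: W B0 -> L0 miss  d=D]
2: W B1 -> L1 miss  d=D]
3: R B1 -> L1 hit  d=D]
4: W B1 -> L1 hit  d=D]
5: W B1 -> L1 hit  d=D]
6: R B2 -> L0 miss wb->B0  d=-]
7: R B0 -> L0 miss  d=-]
8: R B5 -> L1 miss wb->B1  d=-]
9: R B0 -> L0 hit  d=-]
10: W B0 -> L0 hit  d=D]
11: W B2 -> L0 miss wb->B0  d=D]
12: W B5 -> L1 hit  d=D]
13: R B1 -> L1 miss wb->B5  d=-]
14: R B2 -> L0 hit  d=D]
15: R B1 -> L1 hit  d=-]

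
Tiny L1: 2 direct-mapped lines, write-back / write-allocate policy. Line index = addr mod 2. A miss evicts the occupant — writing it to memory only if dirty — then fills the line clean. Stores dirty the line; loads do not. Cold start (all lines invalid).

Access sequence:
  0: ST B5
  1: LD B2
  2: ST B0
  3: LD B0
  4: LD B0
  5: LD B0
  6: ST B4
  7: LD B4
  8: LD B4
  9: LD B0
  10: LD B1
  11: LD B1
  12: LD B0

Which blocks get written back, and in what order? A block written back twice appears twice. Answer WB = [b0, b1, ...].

WB = [0, 4, 5]

0: W B5 -> L1 miss  d=D]
1: R B2 -> L0 miss  d=-]
2: W B0 -> L0 miss  d=D]
3: R B0 -> L0 hit  d=D]
4: R B0 -> L0 hit  d=D]
5: R B0 -> L0 hit  d=D]
6: W B4 -> L0 miss wb->B0  d=D]
7: R B4 -> L0 hit  d=D]
8: R B4 -> L0 hit  d=D]
9: R B0 -> L0 miss wb->B4  d=-]
10: R B1 -> L1 miss wb->B5  d=-]
11: R B1 -> L1 hit  d=-]
12: R B0 -> L0 hit  d=-]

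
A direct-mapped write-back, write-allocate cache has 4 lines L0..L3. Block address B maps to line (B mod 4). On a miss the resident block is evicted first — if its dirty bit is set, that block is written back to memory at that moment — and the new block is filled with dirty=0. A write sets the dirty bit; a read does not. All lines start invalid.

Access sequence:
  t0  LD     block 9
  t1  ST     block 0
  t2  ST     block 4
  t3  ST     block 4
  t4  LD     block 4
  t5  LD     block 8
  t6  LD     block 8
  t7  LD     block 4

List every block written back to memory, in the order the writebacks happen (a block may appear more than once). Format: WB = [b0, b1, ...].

0: R B9 -> L1 miss  d=-]
1: W B0 -> L0 miss  d=D]
2: W B4 -> L0 miss wb->B0  d=D]
3: W B4 -> L0 hit  d=D]
4: R B4 -> L0 hit  d=D]
5: R B8 -> L0 miss wb->B4  d=-]
6: R B8 -> L0 hit  d=-]
7: R B4 -> L0 miss  d=-]

WB = [0, 4]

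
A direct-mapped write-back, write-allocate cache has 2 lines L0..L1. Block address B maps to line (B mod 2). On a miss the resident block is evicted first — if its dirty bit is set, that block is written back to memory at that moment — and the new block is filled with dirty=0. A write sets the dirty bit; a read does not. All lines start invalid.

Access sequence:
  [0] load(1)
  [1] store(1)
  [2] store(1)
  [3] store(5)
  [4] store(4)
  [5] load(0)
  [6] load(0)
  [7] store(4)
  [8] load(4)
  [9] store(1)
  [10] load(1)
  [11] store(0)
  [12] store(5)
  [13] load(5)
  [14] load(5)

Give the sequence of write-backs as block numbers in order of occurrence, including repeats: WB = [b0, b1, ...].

0: R B1 → L1 miss [-]
1: W B1 → L1 hit [D]
2: W B1 → L1 hit [D]
3: W B5 → L1 miss wb→B1 [D]
4: W B4 → L0 miss [D]
5: R B0 → L0 miss wb→B4 [-]
6: R B0 → L0 hit [-]
7: W B4 → L0 miss [D]
8: R B4 → L0 hit [D]
9: W B1 → L1 miss wb→B5 [D]
10: R B1 → L1 hit [D]
11: W B0 → L0 miss wb→B4 [D]
12: W B5 → L1 miss wb→B1 [D]
13: R B5 → L1 hit [D]
14: R B5 → L1 hit [D]

WB = [1, 4, 5, 4, 1]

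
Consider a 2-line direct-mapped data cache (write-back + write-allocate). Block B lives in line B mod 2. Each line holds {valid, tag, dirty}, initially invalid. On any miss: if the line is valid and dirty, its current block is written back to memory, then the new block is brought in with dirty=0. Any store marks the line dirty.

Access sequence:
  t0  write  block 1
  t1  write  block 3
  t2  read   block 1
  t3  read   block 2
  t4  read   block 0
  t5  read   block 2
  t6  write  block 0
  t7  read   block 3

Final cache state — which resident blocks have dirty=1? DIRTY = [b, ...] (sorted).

DIRTY = [0]

0: W B1 → L1 miss [D]
1: W B3 → L1 miss wb→B1 [D]
2: R B1 → L1 miss wb→B3 [-]
3: R B2 → L0 miss [-]
4: R B0 → L0 miss [-]
5: R B2 → L0 miss [-]
6: W B0 → L0 miss [D]
7: R B3 → L1 miss [-]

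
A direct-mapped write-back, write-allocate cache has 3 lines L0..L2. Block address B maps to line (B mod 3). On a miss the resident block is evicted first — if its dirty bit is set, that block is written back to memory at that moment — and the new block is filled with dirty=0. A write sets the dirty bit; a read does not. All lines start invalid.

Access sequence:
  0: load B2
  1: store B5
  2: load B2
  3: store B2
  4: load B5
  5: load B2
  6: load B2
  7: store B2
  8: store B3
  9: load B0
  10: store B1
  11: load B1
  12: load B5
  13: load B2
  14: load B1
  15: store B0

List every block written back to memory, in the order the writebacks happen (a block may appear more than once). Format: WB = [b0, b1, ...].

0: R B2 -> L2 miss  d=-]
1: W B5 -> L2 miss  d=D]
2: R B2 -> L2 miss wb->B5  d=-]
3: W B2 -> L2 hit  d=D]
4: R B5 -> L2 miss wb->B2  d=-]
5: R B2 -> L2 miss  d=-]
6: R B2 -> L2 hit  d=-]
7: W B2 -> L2 hit  d=D]
8: W B3 -> L0 miss  d=D]
9: R B0 -> L0 miss wb->B3  d=-]
10: W B1 -> L1 miss  d=D]
11: R B1 -> L1 hit  d=D]
12: R B5 -> L2 miss wb->B2  d=-]
13: R B2 -> L2 miss  d=-]
14: R B1 -> L1 hit  d=D]
15: W B0 -> L0 hit  d=D]

WB = [5, 2, 3, 2]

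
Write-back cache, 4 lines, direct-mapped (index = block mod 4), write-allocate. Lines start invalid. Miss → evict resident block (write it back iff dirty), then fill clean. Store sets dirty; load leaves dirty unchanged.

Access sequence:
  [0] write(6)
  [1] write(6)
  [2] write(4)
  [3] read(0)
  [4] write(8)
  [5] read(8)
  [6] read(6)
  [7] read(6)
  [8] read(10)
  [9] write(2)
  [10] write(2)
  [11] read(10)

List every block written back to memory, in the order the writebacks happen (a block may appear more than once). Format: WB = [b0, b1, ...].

0: W B6 -> L2 miss  d=D]
1: W B6 -> L2 hit  d=D]
2: W B4 -> L0 miss  d=D]
3: R B0 -> L0 miss wb->B4  d=-]
4: W B8 -> L0 miss  d=D]
5: R B8 -> L0 hit  d=D]
6: R B6 -> L2 hit  d=D]
7: R B6 -> L2 hit  d=D]
8: R B10 -> L2 miss wb->B6  d=-]
9: W B2 -> L2 miss  d=D]
10: W B2 -> L2 hit  d=D]
11: R B10 -> L2 miss wb->B2  d=-]

WB = [4, 6, 2]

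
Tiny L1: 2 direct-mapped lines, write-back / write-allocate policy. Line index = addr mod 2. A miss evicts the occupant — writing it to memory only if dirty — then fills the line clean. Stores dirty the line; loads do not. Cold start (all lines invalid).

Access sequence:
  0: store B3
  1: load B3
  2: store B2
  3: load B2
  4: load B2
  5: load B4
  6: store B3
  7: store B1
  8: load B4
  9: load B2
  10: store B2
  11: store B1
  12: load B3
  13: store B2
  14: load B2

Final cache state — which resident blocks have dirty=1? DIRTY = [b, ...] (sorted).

0: W B3 → L1 miss [D]
1: R B3 → L1 hit [D]
2: W B2 → L0 miss [D]
3: R B2 → L0 hit [D]
4: R B2 → L0 hit [D]
5: R B4 → L0 miss wb→B2 [-]
6: W B3 → L1 hit [D]
7: W B1 → L1 miss wb→B3 [D]
8: R B4 → L0 hit [-]
9: R B2 → L0 miss [-]
10: W B2 → L0 hit [D]
11: W B1 → L1 hit [D]
12: R B3 → L1 miss wb→B1 [-]
13: W B2 → L0 hit [D]
14: R B2 → L0 hit [D]

DIRTY = [2]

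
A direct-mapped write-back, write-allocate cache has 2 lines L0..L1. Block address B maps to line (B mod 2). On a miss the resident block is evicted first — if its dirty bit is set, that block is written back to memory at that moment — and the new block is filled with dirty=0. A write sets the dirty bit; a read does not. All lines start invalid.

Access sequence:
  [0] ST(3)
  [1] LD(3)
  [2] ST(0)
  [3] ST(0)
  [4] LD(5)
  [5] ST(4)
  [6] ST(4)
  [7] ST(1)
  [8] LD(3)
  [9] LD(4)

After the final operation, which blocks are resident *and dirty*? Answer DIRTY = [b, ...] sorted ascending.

  0 | W B3 → L1 miss [D]
  1 | R B3 → L1 hit [D]
  2 | W B0 → L0 miss [D]
  3 | W B0 → L0 hit [D]
  4 | R B5 → L1 miss wb→B3 [-]
  5 | W B4 → L0 miss wb→B0 [D]
  6 | W B4 → L0 hit [D]
  7 | W B1 → L1 miss [D]
  8 | R B3 → L1 miss wb→B1 [-]
  9 | R B4 → L0 hit [D]

DIRTY = [4]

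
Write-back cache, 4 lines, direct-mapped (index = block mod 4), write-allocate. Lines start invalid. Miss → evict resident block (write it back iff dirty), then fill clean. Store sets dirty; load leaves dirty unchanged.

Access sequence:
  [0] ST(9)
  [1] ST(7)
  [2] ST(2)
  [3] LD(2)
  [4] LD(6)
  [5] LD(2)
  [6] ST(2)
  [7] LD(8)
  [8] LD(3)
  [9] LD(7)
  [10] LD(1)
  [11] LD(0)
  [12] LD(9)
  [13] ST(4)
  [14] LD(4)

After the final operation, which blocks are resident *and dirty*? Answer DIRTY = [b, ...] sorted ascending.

  0 | W B9 → L1 miss [D]
  1 | W B7 → L3 miss [D]
  2 | W B2 → L2 miss [D]
  3 | R B2 → L2 hit [D]
  4 | R B6 → L2 miss wb→B2 [-]
  5 | R B2 → L2 miss [-]
  6 | W B2 → L2 hit [D]
  7 | R B8 → L0 miss [-]
  8 | R B3 → L3 miss wb→B7 [-]
  9 | R B7 → L3 miss [-]
  10 | R B1 → L1 miss wb→B9 [-]
  11 | R B0 → L0 miss [-]
  12 | R B9 → L1 miss [-]
  13 | W B4 → L0 miss [D]
  14 | R B4 → L0 hit [D]

DIRTY = [2, 4]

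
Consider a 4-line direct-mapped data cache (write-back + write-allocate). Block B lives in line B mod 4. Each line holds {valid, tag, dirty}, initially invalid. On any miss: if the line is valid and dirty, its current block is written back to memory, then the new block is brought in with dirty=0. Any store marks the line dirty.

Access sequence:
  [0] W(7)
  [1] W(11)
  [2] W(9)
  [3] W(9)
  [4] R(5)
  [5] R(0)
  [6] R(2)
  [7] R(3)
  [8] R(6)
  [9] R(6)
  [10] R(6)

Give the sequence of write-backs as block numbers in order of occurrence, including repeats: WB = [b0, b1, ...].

WB = [7, 9, 11]

  0 | W B7 → L3 miss [D]
  1 | W B11 → L3 miss wb→B7 [D]
  2 | W B9 → L1 miss [D]
  3 | W B9 → L1 hit [D]
  4 | R B5 → L1 miss wb→B9 [-]
  5 | R B0 → L0 miss [-]
  6 | R B2 → L2 miss [-]
  7 | R B3 → L3 miss wb→B11 [-]
  8 | R B6 → L2 miss [-]
  9 | R B6 → L2 hit [-]
  10 | R B6 → L2 hit [-]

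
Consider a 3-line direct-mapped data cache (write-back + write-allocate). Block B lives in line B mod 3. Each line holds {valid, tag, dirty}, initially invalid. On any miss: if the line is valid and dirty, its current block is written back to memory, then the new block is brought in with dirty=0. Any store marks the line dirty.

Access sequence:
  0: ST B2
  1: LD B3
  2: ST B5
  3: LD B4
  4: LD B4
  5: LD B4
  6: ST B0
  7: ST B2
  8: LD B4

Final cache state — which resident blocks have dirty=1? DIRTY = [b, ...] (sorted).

  0 | W B2 → L2 miss [D]
  1 | R B3 → L0 miss [-]
  2 | W B5 → L2 miss wb→B2 [D]
  3 | R B4 → L1 miss [-]
  4 | R B4 → L1 hit [-]
  5 | R B4 → L1 hit [-]
  6 | W B0 → L0 miss [D]
  7 | W B2 → L2 miss wb→B5 [D]
  8 | R B4 → L1 hit [-]

DIRTY = [0, 2]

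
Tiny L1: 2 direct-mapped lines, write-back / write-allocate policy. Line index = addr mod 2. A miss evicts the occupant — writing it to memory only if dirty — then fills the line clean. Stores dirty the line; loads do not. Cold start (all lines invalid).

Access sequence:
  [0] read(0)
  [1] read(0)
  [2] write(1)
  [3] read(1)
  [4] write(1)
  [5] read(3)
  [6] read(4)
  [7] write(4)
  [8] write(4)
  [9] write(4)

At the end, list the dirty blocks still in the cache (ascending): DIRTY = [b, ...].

0: R B0 → L0 miss [-]
1: R B0 → L0 hit [-]
2: W B1 → L1 miss [D]
3: R B1 → L1 hit [D]
4: W B1 → L1 hit [D]
5: R B3 → L1 miss wb→B1 [-]
6: R B4 → L0 miss [-]
7: W B4 → L0 hit [D]
8: W B4 → L0 hit [D]
9: W B4 → L0 hit [D]

DIRTY = [4]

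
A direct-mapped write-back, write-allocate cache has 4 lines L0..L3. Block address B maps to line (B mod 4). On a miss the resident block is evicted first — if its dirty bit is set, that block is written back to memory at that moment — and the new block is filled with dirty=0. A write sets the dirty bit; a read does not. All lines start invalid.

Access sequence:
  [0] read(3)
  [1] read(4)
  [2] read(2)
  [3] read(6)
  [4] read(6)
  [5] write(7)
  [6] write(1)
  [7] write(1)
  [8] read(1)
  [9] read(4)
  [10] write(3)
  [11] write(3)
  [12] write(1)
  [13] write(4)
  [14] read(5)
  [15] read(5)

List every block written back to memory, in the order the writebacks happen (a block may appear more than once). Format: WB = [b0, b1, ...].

0: R B3 → L3 miss [-]
1: R B4 → L0 miss [-]
2: R B2 → L2 miss [-]
3: R B6 → L2 miss [-]
4: R B6 → L2 hit [-]
5: W B7 → L3 miss [D]
6: W B1 → L1 miss [D]
7: W B1 → L1 hit [D]
8: R B1 → L1 hit [D]
9: R B4 → L0 hit [-]
10: W B3 → L3 miss wb→B7 [D]
11: W B3 → L3 hit [D]
12: W B1 → L1 hit [D]
13: W B4 → L0 hit [D]
14: R B5 → L1 miss wb→B1 [-]
15: R B5 → L1 hit [-]

WB = [7, 1]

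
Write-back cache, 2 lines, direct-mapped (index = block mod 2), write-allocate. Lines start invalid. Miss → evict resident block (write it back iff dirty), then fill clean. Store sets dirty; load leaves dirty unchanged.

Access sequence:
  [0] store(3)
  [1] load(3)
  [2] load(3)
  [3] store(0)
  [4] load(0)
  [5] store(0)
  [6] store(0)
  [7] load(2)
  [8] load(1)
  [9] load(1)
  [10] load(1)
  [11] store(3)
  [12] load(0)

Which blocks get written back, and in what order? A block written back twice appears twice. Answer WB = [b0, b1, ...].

0: W B3 -> L1 miss  d=D]
1: R B3 -> L1 hit  d=D]
2: R B3 -> L1 hit  d=D]
3: W B0 -> L0 miss  d=D]
4: R B0 -> L0 hit  d=D]
5: W B0 -> L0 hit  d=D]
6: W B0 -> L0 hit  d=D]
7: R B2 -> L0 miss wb->B0  d=-]
8: R B1 -> L1 miss wb->B3  d=-]
9: R B1 -> L1 hit  d=-]
10: R B1 -> L1 hit  d=-]
11: W B3 -> L1 miss  d=D]
12: R B0 -> L0 miss  d=-]

WB = [0, 3]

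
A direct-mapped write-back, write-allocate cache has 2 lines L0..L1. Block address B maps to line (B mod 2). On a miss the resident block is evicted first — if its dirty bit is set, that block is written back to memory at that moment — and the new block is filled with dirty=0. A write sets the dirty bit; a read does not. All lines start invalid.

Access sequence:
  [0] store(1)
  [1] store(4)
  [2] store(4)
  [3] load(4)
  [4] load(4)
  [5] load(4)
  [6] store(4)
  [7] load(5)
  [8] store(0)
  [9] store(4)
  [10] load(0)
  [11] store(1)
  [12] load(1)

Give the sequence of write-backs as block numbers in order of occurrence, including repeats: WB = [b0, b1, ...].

WB = [1, 4, 0, 4]

  0 | W B1 → L1 miss [D]
  1 | W B4 → L0 miss [D]
  2 | W B4 → L0 hit [D]
  3 | R B4 → L0 hit [D]
  4 | R B4 → L0 hit [D]
  5 | R B4 → L0 hit [D]
  6 | W B4 → L0 hit [D]
  7 | R B5 → L1 miss wb→B1 [-]
  8 | W B0 → L0 miss wb→B4 [D]
  9 | W B4 → L0 miss wb→B0 [D]
  10 | R B0 → L0 miss wb→B4 [-]
  11 | W B1 → L1 miss [D]
  12 | R B1 → L1 hit [D]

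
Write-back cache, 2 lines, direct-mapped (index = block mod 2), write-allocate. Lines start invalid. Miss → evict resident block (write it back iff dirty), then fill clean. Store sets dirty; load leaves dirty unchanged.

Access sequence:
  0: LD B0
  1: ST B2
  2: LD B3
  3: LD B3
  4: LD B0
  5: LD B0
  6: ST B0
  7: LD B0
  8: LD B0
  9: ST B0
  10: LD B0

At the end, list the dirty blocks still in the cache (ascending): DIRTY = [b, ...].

DIRTY = [0]

0: R B0 → L0 miss [-]
1: W B2 → L0 miss [D]
2: R B3 → L1 miss [-]
3: R B3 → L1 hit [-]
4: R B0 → L0 miss wb→B2 [-]
5: R B0 → L0 hit [-]
6: W B0 → L0 hit [D]
7: R B0 → L0 hit [D]
8: R B0 → L0 hit [D]
9: W B0 → L0 hit [D]
10: R B0 → L0 hit [D]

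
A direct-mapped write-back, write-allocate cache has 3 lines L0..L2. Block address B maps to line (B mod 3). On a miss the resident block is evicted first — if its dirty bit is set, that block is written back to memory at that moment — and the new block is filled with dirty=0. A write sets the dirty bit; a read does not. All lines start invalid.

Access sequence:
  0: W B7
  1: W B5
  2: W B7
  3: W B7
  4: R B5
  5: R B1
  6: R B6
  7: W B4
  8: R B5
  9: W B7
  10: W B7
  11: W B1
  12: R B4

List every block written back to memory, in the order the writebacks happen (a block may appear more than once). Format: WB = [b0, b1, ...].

WB = [7, 4, 7, 1]

0: W B7 -> L1 miss  d=D]
1: W B5 -> L2 miss  d=D]
2: W B7 -> L1 hit  d=D]
3: W B7 -> L1 hit  d=D]
4: R B5 -> L2 hit  d=D]
5: R B1 -> L1 miss wb->B7  d=-]
6: R B6 -> L0 miss  d=-]
7: W B4 -> L1 miss  d=D]
8: R B5 -> L2 hit  d=D]
9: W B7 -> L1 miss wb->B4  d=D]
10: W B7 -> L1 hit  d=D]
11: W B1 -> L1 miss wb->B7  d=D]
12: R B4 -> L1 miss wb->B1  d=-]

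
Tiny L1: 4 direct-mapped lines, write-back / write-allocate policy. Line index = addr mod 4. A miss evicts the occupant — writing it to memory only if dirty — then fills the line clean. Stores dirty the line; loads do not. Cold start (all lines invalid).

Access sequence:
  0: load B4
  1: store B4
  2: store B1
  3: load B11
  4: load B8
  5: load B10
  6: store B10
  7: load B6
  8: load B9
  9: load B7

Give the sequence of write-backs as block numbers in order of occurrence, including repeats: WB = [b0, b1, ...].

  0 | R B4 → L0 miss [-]
  1 | W B4 → L0 hit [D]
  2 | W B1 → L1 miss [D]
  3 | R B11 → L3 miss [-]
  4 | R B8 → L0 miss wb→B4 [-]
  5 | R B10 → L2 miss [-]
  6 | W B10 → L2 hit [D]
  7 | R B6 → L2 miss wb→B10 [-]
  8 | R B9 → L1 miss wb→B1 [-]
  9 | R B7 → L3 miss [-]

WB = [4, 10, 1]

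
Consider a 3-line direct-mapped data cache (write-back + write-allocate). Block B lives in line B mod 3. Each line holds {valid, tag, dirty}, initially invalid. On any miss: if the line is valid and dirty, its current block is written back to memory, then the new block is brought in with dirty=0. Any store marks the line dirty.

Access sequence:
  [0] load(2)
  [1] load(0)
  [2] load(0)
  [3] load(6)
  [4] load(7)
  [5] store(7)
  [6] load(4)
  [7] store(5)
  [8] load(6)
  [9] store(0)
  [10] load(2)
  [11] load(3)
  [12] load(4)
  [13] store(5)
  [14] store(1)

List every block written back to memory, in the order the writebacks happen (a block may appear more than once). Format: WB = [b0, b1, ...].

WB = [7, 5, 0]

0: R B2 → L2 miss [-]
1: R B0 → L0 miss [-]
2: R B0 → L0 hit [-]
3: R B6 → L0 miss [-]
4: R B7 → L1 miss [-]
5: W B7 → L1 hit [D]
6: R B4 → L1 miss wb→B7 [-]
7: W B5 → L2 miss [D]
8: R B6 → L0 hit [-]
9: W B0 → L0 miss [D]
10: R B2 → L2 miss wb→B5 [-]
11: R B3 → L0 miss wb→B0 [-]
12: R B4 → L1 hit [-]
13: W B5 → L2 miss [D]
14: W B1 → L1 miss [D]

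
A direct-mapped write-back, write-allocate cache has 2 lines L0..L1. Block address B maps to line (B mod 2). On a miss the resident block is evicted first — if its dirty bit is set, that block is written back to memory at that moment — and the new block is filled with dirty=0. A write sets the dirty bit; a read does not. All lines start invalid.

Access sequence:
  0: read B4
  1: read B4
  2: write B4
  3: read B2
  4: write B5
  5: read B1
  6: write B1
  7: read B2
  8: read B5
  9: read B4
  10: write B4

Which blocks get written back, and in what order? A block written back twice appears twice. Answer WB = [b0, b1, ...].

0: R B4 → L0 miss [-]
1: R B4 → L0 hit [-]
2: W B4 → L0 hit [D]
3: R B2 → L0 miss wb→B4 [-]
4: W B5 → L1 miss [D]
5: R B1 → L1 miss wb→B5 [-]
6: W B1 → L1 hit [D]
7: R B2 → L0 hit [-]
8: R B5 → L1 miss wb→B1 [-]
9: R B4 → L0 miss [-]
10: W B4 → L0 hit [D]

WB = [4, 5, 1]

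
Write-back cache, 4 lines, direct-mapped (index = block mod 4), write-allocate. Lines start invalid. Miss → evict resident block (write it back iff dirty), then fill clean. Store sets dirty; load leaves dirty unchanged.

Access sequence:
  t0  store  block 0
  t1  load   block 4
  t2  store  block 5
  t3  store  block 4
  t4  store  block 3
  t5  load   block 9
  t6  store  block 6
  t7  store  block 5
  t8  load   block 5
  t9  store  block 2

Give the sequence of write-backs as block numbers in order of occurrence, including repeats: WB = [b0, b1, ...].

0: W B0 -> L0 miss  d=D]
1: R B4 -> L0 miss wb->B0  d=-]
2: W B5 -> L1 miss  d=D]
3: W B4 -> L0 hit  d=D]
4: W B3 -> L3 miss  d=D]
5: R B9 -> L1 miss wb->B5  d=-]
6: W B6 -> L2 miss  d=D]
7: W B5 -> L1 miss  d=D]
8: R B5 -> L1 hit  d=D]
9: W B2 -> L2 miss wb->B6  d=D]

WB = [0, 5, 6]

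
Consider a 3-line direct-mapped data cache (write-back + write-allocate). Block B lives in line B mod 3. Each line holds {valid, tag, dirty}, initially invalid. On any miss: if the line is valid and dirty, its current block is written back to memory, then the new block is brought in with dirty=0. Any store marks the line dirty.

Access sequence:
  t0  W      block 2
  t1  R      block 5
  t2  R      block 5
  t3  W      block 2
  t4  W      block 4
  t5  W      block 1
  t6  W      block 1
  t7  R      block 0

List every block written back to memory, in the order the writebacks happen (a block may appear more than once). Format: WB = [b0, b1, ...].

0: W B2 -> L2 miss  d=D]
1: R B5 -> L2 miss wb->B2  d=-]
2: R B5 -> L2 hit  d=-]
3: W B2 -> L2 miss  d=D]
4: W B4 -> L1 miss  d=D]
5: W B1 -> L1 miss wb->B4  d=D]
6: W B1 -> L1 hit  d=D]
7: R B0 -> L0 miss  d=-]

WB = [2, 4]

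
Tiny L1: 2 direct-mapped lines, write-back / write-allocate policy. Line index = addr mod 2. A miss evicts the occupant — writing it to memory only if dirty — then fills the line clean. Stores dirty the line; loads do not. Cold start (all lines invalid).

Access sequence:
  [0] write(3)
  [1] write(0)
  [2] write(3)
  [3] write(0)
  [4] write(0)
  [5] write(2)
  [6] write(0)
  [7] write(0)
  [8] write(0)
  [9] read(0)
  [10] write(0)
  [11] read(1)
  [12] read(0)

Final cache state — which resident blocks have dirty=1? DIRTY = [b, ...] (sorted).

DIRTY = [0]

  0 | W B3 → L1 miss [D]
  1 | W B0 → L0 miss [D]
  2 | W B3 → L1 hit [D]
  3 | W B0 → L0 hit [D]
  4 | W B0 → L0 hit [D]
  5 | W B2 → L0 miss wb→B0 [D]
  6 | W B0 → L0 miss wb→B2 [D]
  7 | W B0 → L0 hit [D]
  8 | W B0 → L0 hit [D]
  9 | R B0 → L0 hit [D]
  10 | W B0 → L0 hit [D]
  11 | R B1 → L1 miss wb→B3 [-]
  12 | R B0 → L0 hit [D]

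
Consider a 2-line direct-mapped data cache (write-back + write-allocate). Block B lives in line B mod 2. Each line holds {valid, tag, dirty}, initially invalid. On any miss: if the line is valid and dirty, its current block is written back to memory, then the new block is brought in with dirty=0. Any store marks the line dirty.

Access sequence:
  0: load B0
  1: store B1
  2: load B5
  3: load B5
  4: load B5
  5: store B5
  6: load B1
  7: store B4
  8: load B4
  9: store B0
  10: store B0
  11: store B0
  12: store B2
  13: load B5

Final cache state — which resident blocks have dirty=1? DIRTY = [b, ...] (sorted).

DIRTY = [2]

0: R B0 -> L0 miss  d=-]
1: W B1 -> L1 miss  d=D]
2: R B5 -> L1 miss wb->B1  d=-]
3: R B5 -> L1 hit  d=-]
4: R B5 -> L1 hit  d=-]
5: W B5 -> L1 hit  d=D]
6: R B1 -> L1 miss wb->B5  d=-]
7: W B4 -> L0 miss  d=D]
8: R B4 -> L0 hit  d=D]
9: W B0 -> L0 miss wb->B4  d=D]
10: W B0 -> L0 hit  d=D]
11: W B0 -> L0 hit  d=D]
12: W B2 -> L0 miss wb->B0  d=D]
13: R B5 -> L1 miss  d=-]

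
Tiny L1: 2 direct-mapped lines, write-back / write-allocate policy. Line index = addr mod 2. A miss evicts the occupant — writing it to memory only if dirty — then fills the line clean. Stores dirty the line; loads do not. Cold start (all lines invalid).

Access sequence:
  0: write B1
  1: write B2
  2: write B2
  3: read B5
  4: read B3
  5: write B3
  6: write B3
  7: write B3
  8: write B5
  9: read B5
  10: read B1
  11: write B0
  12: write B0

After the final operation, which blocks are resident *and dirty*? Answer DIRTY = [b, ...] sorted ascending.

0: W B1 -> L1 miss  d=D]
1: W B2 -> L0 miss  d=D]
2: W B2 -> L0 hit  d=D]
3: R B5 -> L1 miss wb->B1  d=-]
4: R B3 -> L1 miss  d=-]
5: W B3 -> L1 hit  d=D]
6: W B3 -> L1 hit  d=D]
7: W B3 -> L1 hit  d=D]
8: W B5 -> L1 miss wb->B3  d=D]
9: R B5 -> L1 hit  d=D]
10: R B1 -> L1 miss wb->B5  d=-]
11: W B0 -> L0 miss wb->B2  d=D]
12: W B0 -> L0 hit  d=D]

DIRTY = [0]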